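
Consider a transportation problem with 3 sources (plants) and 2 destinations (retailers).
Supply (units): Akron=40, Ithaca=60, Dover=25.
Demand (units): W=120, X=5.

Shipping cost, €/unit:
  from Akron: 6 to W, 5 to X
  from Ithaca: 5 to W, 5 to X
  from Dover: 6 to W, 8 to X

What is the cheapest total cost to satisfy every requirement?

685

A cheapest plan:
  Akron to W: 35 × €6 = €210
  Akron to X: 5 × €5 = €25
  Ithaca to W: 60 × €5 = €300
  Dover to W: 25 × €6 = €150
Total = 210 + 25 + 300 + 150 = €685.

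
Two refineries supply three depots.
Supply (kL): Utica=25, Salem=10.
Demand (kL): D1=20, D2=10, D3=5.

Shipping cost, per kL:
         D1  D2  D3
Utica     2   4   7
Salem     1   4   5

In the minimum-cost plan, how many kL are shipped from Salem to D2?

0

Optimal shipments:
  Utica to D1: 15 kL
  Utica to D2: 10 kL
  Salem to D1: 5 kL
  Salem to D3: 5 kL
Total cost = 100.
The route Salem→D2 is not used.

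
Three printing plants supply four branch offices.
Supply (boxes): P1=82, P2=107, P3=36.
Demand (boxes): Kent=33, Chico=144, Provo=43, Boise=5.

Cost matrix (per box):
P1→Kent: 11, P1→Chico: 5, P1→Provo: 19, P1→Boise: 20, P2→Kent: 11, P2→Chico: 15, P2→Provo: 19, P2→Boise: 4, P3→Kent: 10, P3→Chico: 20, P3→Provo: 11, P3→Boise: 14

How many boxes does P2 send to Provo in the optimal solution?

7

Solving gives:
  P1 to Chico: 82 × 5 = 410
  P2 to Kent: 33 × 11 = 363
  P2 to Chico: 62 × 15 = 930
  P2 to Provo: 7 × 19 = 133
  P2 to Boise: 5 × 4 = 20
  P3 to Provo: 36 × 11 = 396
Total cost = 2252.
So P2→Provo carries 7 boxes.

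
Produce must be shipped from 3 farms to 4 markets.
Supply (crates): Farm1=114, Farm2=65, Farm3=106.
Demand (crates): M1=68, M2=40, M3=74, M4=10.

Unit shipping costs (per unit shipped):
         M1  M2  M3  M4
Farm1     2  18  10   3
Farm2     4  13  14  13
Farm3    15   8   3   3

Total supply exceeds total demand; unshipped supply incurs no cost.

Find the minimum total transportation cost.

748

Optimal allocation:
  Farm1 to M1: 68 × 2 = 136
  Farm1 to M4: 10 × 3 = 30
  Farm2 to M2: 8 × 13 = 104
  Farm3 to M2: 32 × 8 = 256
  Farm3 to M3: 74 × 3 = 222
Total = 136 + 30 + 104 + 256 + 222 = 748.
(Supply check: Farm1 ships 78; Farm2 ships 8; Farm3 ships 106.)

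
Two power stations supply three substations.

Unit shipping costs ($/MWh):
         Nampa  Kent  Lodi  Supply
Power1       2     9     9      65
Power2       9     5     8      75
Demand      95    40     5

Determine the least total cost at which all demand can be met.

640

Optimal allocation:
  Power1–Nampa: 65 × $2 = $130
  Power2–Nampa: 30 × $9 = $270
  Power2–Kent: 40 × $5 = $200
  Power2–Lodi: 5 × $8 = $40
Total = 130 + 270 + 200 + 40 = $640.
(Supply check: Power1 ships 65; Power2 ships 75.)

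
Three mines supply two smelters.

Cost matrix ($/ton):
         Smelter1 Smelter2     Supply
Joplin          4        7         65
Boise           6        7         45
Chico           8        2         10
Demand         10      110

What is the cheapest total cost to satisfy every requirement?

760

An optimal shipping plan:
  Joplin–Smelter1: 10 tons
  Joplin–Smelter2: 55 tons
  Boise–Smelter2: 45 tons
  Chico–Smelter2: 10 tons
Total cost = $760.
(Supply check: Joplin ships 65; Boise ships 45; Chico ships 10.)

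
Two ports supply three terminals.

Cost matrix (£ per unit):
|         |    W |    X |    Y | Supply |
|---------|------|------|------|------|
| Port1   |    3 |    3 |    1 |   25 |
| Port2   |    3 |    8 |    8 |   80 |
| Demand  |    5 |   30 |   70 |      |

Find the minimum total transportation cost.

An optimal shipping plan:
  Port1–Y: 25 × £1 = £25
  Port2–W: 5 × £3 = £15
  Port2–X: 30 × £8 = £240
  Port2–Y: 45 × £8 = £360
Total = 25 + 15 + 240 + 360 = £640.

640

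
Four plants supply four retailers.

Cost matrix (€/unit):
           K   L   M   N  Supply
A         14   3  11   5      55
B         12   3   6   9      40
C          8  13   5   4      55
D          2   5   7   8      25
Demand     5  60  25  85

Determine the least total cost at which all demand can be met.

730

An optimal shipping plan:
  A->L: 20 × €3 = €60
  A->N: 35 × €5 = €175
  B->L: 40 × €3 = €120
  C->M: 5 × €5 = €25
  C->N: 50 × €4 = €200
  D->K: 5 × €2 = €10
  D->M: 20 × €7 = €140
Total = 60 + 175 + 120 + 25 + 200 + 10 + 140 = €730.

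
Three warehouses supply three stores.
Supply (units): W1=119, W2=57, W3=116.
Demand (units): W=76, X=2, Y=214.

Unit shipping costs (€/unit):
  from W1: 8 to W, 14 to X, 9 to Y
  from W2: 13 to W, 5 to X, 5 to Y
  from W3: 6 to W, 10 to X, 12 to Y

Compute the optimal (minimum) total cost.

An optimal shipping plan:
  W1→Y: 119 units
  W2→Y: 57 units
  W3→W: 76 units
  W3→X: 2 units
  W3→Y: 38 units
Total cost = €2288.

2288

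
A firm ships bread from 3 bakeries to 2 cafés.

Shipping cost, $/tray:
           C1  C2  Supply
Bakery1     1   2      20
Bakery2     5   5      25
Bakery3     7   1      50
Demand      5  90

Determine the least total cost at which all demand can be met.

Optimal allocation:
  Bakery1–C1: 5 × $1 = $5
  Bakery1–C2: 15 × $2 = $30
  Bakery2–C2: 25 × $5 = $125
  Bakery3–C2: 50 × $1 = $50
Total = 5 + 30 + 125 + 50 = $210.
(Supply check: Bakery1 ships 20; Bakery2 ships 25; Bakery3 ships 50.)

210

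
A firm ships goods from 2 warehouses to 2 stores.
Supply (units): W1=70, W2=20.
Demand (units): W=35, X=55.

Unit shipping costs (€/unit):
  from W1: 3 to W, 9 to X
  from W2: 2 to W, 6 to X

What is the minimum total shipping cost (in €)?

540

A cheapest plan:
  W1–W: 35 × €3 = €105
  W1–X: 35 × €9 = €315
  W2–X: 20 × €6 = €120
Total = 105 + 315 + 120 = €540.
(Supply check: W1 ships 70; W2 ships 20.)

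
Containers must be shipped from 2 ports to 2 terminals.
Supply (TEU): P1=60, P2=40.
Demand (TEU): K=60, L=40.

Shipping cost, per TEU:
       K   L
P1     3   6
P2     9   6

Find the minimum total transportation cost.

An optimal shipping plan:
  P1->K: 60 TEU
  P2->L: 40 TEU
Total cost = 420.

420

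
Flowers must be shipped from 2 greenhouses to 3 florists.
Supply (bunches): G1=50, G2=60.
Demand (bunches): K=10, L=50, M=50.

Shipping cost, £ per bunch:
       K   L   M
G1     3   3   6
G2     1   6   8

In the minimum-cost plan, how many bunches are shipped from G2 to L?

0

Optimal shipments:
  G1–L: 50 bunches
  G2–K: 10 bunches
  G2–M: 50 bunches
Total cost = £560.
The route G2→L is not used.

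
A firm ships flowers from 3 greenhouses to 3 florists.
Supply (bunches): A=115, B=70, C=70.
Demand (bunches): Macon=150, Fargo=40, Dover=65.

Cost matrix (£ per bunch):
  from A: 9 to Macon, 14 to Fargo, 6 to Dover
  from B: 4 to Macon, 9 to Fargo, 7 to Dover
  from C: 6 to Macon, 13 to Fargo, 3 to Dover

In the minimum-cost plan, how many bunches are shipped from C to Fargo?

The minimum-cost plan:
  A->Macon: 10 × £9 = £90
  A->Fargo: 40 × £14 = £560
  A->Dover: 65 × £6 = £390
  B->Macon: 70 × £4 = £280
  C->Macon: 70 × £6 = £420
Total cost = £1740.
The route C→Fargo is not used.

0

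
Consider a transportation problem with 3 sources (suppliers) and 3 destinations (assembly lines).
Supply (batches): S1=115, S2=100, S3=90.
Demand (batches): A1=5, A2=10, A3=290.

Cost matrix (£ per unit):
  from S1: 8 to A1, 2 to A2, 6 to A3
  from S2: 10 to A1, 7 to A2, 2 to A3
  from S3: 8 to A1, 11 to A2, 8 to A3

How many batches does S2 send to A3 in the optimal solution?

The minimum-cost plan:
  S1→A2: 10 × £2 = £20
  S1→A3: 105 × £6 = £630
  S2→A3: 100 × £2 = £200
  S3→A1: 5 × £8 = £40
  S3→A3: 85 × £8 = £680
Total cost = £1570.
So S2→A3 carries 100 batches.

100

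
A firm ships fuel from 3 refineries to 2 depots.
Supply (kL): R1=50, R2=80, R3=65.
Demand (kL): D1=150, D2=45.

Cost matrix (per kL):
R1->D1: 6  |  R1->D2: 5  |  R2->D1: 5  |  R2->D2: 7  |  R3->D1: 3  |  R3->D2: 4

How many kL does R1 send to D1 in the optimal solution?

5

Optimal shipments:
  R1–D1: 5 × 6 = 30
  R1–D2: 45 × 5 = 225
  R2–D1: 80 × 5 = 400
  R3–D1: 65 × 3 = 195
Total cost = 850.
So R1→D1 carries 5 kL.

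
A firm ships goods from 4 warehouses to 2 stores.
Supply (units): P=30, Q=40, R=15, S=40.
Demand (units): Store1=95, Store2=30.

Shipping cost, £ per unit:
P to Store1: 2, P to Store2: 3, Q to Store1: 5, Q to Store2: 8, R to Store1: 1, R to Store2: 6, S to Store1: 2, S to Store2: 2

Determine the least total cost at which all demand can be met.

355

Optimal allocation:
  P–Store1: 30 × £2 = £60
  Q–Store1: 40 × £5 = £200
  R–Store1: 15 × £1 = £15
  S–Store1: 10 × £2 = £20
  S–Store2: 30 × £2 = £60
Total = 60 + 200 + 15 + 20 + 60 = £355.
(Supply check: P ships 30; Q ships 40; R ships 15; S ships 40.)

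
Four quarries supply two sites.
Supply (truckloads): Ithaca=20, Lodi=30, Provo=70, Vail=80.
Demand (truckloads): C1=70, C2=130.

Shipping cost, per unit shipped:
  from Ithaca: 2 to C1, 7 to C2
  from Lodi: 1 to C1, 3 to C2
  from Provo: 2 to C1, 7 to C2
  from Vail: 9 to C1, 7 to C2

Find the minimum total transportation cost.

An optimal shipping plan:
  Ithaca–C1: 20 truckloads
  Lodi–C2: 30 truckloads
  Provo–C1: 50 truckloads
  Provo–C2: 20 truckloads
  Vail–C2: 80 truckloads
Total cost = 930.

930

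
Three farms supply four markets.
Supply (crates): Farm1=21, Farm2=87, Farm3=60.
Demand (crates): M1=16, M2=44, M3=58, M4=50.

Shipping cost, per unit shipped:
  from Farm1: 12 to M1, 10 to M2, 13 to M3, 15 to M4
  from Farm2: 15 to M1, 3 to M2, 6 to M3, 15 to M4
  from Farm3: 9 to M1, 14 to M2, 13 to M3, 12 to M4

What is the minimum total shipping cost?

A cheapest plan:
  Farm1 to M2: 15 × 10 = 150
  Farm1 to M4: 6 × 15 = 90
  Farm2 to M2: 29 × 3 = 87
  Farm2 to M3: 58 × 6 = 348
  Farm3 to M1: 16 × 9 = 144
  Farm3 to M4: 44 × 12 = 528
Total = 150 + 90 + 87 + 348 + 144 + 528 = 1347.
(Supply check: Farm1 ships 21; Farm2 ships 87; Farm3 ships 60.)

1347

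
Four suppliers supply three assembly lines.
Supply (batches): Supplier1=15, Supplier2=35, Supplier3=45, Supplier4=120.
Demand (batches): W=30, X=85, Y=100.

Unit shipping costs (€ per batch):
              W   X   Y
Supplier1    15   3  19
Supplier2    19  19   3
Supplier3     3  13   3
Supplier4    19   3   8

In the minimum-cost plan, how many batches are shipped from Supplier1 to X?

15

Optimal shipments:
  Supplier1 to X: 15 batches
  Supplier2 to Y: 35 batches
  Supplier3 to W: 30 batches
  Supplier3 to Y: 15 batches
  Supplier4 to X: 70 batches
  Supplier4 to Y: 50 batches
Total cost = €895.
So Supplier1→X carries 15 batches.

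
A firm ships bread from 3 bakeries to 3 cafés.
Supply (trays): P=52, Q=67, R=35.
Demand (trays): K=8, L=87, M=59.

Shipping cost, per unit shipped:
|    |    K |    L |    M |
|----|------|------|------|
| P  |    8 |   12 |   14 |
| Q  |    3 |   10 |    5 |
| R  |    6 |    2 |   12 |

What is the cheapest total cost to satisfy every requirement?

An optimal shipping plan:
  P→L: 52 trays
  Q→K: 8 trays
  Q→M: 59 trays
  R→L: 35 trays
Total cost = 1013.

1013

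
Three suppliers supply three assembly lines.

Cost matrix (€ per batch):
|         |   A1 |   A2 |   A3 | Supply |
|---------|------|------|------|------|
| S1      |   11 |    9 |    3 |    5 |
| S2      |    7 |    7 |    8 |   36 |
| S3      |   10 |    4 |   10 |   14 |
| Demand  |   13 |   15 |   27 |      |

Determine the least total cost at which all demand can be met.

A cheapest plan:
  S1 to A3: 5 × €3 = €15
  S2 to A1: 13 × €7 = €91
  S2 to A2: 1 × €7 = €7
  S2 to A3: 22 × €8 = €176
  S3 to A2: 14 × €4 = €56
Total = 15 + 91 + 7 + 176 + 56 = €345.
(Supply check: S1 ships 5; S2 ships 36; S3 ships 14.)

345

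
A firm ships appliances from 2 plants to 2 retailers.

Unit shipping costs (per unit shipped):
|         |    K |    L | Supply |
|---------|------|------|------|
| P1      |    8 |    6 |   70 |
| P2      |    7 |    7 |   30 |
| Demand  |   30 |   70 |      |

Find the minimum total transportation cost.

630

A cheapest plan:
  P1→L: 70 × 6 = 420
  P2→K: 30 × 7 = 210
Total = 420 + 210 = 630.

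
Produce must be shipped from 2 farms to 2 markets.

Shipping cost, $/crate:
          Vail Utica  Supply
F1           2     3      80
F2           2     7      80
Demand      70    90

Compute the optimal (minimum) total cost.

450

One minimum-cost allocation:
  F1–Utica: 80 × $3 = $240
  F2–Vail: 70 × $2 = $140
  F2–Utica: 10 × $7 = $70
Total = 240 + 140 + 70 = $450.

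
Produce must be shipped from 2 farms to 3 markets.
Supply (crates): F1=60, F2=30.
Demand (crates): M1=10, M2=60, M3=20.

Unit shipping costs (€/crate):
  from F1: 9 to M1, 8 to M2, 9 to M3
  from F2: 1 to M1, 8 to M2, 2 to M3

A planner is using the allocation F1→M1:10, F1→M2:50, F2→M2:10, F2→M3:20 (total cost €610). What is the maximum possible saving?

Current plan cost = 10·9 + 50·8 + 10·8 + 20·2 = €610.
Optimal plan:
  F1–M2: 60 crates
  F2–M1: 10 crates
  F2–M3: 20 crates
Optimal cost = €530.
Saving = 610 − 530 = €80.

80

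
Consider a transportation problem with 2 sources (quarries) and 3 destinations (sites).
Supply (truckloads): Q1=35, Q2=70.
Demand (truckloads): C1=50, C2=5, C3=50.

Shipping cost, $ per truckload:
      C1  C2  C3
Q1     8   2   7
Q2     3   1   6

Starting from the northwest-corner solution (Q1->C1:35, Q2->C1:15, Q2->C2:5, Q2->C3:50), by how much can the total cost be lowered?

140

Current plan cost = 35·8 + 15·3 + 5·1 + 50·6 = $630.
Optimal plan:
  Q1–C2: 5 truckloads
  Q1–C3: 30 truckloads
  Q2–C1: 50 truckloads
  Q2–C3: 20 truckloads
Optimal cost = $490.
Saving = 630 − 490 = $140.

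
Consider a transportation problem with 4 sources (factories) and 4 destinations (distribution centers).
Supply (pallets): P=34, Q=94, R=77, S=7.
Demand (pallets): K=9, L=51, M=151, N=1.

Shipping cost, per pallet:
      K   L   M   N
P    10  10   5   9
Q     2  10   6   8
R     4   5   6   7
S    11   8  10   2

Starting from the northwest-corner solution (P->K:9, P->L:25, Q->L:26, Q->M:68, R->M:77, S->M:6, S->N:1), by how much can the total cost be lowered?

Current plan cost = 9·10 + 25·10 + 26·10 + 68·6 + 77·6 + 6·10 + 1·2 = 1532.
Optimal plan:
  P–M: 34 pallets
  Q–K: 9 pallets
  Q–M: 85 pallets
  R–L: 45 pallets
  R–M: 32 pallets
  S–L: 6 pallets
  S–N: 1 pallets
Optimal cost = 1165.
Saving = 1532 − 1165 = 367.

367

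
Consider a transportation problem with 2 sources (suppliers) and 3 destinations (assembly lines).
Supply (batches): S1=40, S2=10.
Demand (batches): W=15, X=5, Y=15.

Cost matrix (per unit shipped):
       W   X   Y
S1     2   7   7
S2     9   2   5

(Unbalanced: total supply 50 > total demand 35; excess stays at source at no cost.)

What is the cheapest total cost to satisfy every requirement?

An optimal shipping plan:
  S1 to W: 15 × 2 = 30
  S1 to Y: 10 × 7 = 70
  S2 to X: 5 × 2 = 10
  S2 to Y: 5 × 5 = 25
Total = 30 + 70 + 10 + 25 = 135.
(Supply check: S1 ships 25; S2 ships 10.)

135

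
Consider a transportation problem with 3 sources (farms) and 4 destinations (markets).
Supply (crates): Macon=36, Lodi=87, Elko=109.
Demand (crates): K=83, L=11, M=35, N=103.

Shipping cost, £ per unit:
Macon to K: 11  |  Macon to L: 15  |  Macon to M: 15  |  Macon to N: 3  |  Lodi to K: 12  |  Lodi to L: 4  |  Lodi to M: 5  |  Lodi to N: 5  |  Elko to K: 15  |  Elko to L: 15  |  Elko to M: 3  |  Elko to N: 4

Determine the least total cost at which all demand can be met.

An optimal shipping plan:
  Macon→K: 7 × £11 = £77
  Macon→N: 29 × £3 = £87
  Lodi→K: 76 × £12 = £912
  Lodi→L: 11 × £4 = £44
  Elko→M: 35 × £3 = £105
  Elko→N: 74 × £4 = £296
Total = 77 + 87 + 912 + 44 + 105 + 296 = £1521.

1521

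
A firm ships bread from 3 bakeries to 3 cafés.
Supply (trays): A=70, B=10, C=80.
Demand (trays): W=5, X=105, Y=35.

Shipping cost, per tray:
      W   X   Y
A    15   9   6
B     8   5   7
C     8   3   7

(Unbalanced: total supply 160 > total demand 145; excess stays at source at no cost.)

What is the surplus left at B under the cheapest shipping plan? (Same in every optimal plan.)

0

An optimal plan:
  A–X: 20 × 9 = 180
  A–Y: 35 × 6 = 210
  B–W: 5 × 8 = 40
  B–X: 5 × 5 = 25
  C–X: 80 × 3 = 240
Total cost = 695.
B ships 10 of its 10, leaving 0.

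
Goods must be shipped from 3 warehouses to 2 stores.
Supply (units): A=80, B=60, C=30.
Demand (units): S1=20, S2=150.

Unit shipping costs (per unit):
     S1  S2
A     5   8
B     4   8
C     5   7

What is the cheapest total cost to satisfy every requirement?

1250

One minimum-cost allocation:
  A->S2: 80 × 8 = 640
  B->S1: 20 × 4 = 80
  B->S2: 40 × 8 = 320
  C->S2: 30 × 7 = 210
Total = 640 + 80 + 320 + 210 = 1250.
(Supply check: A ships 80; B ships 60; C ships 30.)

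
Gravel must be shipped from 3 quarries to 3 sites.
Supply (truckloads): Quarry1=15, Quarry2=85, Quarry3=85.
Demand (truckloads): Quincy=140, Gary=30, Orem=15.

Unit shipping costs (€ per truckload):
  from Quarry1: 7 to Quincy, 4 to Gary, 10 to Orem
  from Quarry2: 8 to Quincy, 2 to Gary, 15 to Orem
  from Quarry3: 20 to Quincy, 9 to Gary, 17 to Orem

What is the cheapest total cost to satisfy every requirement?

One minimum-cost allocation:
  Quarry1 to Quincy: 15 truckloads
  Quarry2 to Quincy: 85 truckloads
  Quarry3 to Quincy: 40 truckloads
  Quarry3 to Gary: 30 truckloads
  Quarry3 to Orem: 15 truckloads
Total cost = €2110.
(Supply check: Quarry1 ships 15; Quarry2 ships 85; Quarry3 ships 85.)

2110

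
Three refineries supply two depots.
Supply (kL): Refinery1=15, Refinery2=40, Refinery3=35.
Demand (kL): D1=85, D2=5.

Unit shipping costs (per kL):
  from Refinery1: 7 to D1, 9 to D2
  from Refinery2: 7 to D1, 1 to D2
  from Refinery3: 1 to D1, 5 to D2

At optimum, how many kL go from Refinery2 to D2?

The minimum-cost plan:
  Refinery1->D1: 15 × 7 = 105
  Refinery2->D1: 35 × 7 = 245
  Refinery2->D2: 5 × 1 = 5
  Refinery3->D1: 35 × 1 = 35
Total cost = 390.
So Refinery2→D2 carries 5 kL.

5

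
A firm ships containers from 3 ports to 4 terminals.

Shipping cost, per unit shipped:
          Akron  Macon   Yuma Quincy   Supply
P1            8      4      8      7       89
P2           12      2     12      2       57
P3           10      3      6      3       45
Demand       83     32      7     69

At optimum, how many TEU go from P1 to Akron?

83

The minimum-cost plan:
  P1 to Akron: 83 × 8 = 664
  P1 to Macon: 6 × 4 = 24
  P2 to Macon: 26 × 2 = 52
  P2 to Quincy: 31 × 2 = 62
  P3 to Yuma: 7 × 6 = 42
  P3 to Quincy: 38 × 3 = 114
Total cost = 958.
So P1→Akron carries 83 TEU.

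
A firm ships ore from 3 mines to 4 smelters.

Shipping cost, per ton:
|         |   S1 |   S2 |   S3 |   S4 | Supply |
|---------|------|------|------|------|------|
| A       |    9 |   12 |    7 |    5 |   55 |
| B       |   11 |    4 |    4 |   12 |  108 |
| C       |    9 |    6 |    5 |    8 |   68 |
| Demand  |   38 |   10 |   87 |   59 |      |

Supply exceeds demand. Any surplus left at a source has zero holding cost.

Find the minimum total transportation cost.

1037

A cheapest plan:
  A to S4: 55 × 5 = 275
  B to S2: 10 × 4 = 40
  B to S3: 87 × 4 = 348
  C to S1: 38 × 9 = 342
  C to S4: 4 × 8 = 32
Total = 275 + 40 + 348 + 342 + 32 = 1037.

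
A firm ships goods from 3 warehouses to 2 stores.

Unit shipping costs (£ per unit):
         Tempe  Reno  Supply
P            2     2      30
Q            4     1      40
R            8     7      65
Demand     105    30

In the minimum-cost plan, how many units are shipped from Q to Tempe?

The minimum-cost plan:
  P to Tempe: 30 × £2 = £60
  Q to Tempe: 10 × £4 = £40
  Q to Reno: 30 × £1 = £30
  R to Tempe: 65 × £8 = £520
Total cost = £650.
So Q→Tempe carries 10 units.

10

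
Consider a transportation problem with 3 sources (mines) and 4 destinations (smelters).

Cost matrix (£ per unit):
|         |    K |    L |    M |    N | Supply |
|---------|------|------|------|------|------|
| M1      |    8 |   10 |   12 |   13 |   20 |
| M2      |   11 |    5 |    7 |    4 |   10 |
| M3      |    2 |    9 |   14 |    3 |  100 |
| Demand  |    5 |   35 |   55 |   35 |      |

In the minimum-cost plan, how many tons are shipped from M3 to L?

35

Optimal shipments:
  M1 to M: 20 tons
  M2 to M: 10 tons
  M3 to K: 5 tons
  M3 to L: 35 tons
  M3 to M: 25 tons
  M3 to N: 35 tons
Total cost = £1090.
So M3→L carries 35 tons.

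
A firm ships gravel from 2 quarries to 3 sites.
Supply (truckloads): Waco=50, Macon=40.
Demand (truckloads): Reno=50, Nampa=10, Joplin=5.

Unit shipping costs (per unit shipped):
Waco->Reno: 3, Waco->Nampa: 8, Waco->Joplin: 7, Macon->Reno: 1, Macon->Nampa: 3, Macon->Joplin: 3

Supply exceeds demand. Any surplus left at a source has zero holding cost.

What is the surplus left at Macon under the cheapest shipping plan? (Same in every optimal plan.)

0

Minimum-cost shipments:
  Waco–Reno: 25 × 3 = 75
  Macon–Reno: 25 × 1 = 25
  Macon–Nampa: 10 × 3 = 30
  Macon–Joplin: 5 × 3 = 15
Total cost = 145.
Macon ships 40 of its 40, leaving 0.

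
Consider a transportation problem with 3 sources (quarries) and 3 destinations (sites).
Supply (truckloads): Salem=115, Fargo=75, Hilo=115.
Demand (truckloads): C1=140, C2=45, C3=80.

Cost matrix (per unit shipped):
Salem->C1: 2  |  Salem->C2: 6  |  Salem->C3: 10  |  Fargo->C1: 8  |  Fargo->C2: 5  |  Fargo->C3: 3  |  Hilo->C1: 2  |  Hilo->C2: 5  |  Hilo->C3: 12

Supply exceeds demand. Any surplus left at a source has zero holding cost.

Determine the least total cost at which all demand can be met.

An optimal shipping plan:
  Salem to C1: 70 × 2 = 140
  Salem to C3: 5 × 10 = 50
  Fargo to C3: 75 × 3 = 225
  Hilo to C1: 70 × 2 = 140
  Hilo to C2: 45 × 5 = 225
Total = 140 + 50 + 225 + 140 + 225 = 780.

780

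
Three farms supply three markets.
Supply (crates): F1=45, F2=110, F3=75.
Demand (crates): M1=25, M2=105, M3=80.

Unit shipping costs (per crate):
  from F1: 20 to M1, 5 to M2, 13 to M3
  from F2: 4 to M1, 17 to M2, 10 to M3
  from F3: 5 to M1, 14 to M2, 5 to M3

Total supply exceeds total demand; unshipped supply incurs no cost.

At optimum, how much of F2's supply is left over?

An optimal plan:
  F1->M2: 45 crates
  F2->M1: 25 crates
  F2->M2: 60 crates
  F2->M3: 5 crates
  F3->M3: 75 crates
Total cost = 1770.
F2 ships 90 of its 110, leaving 20.

20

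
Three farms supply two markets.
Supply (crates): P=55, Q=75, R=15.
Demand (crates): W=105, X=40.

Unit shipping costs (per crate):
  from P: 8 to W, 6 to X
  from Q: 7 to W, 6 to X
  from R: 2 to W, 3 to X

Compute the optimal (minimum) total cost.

915

A cheapest plan:
  P→W: 15 × 8 = 120
  P→X: 40 × 6 = 240
  Q→W: 75 × 7 = 525
  R→W: 15 × 2 = 30
Total = 120 + 240 + 525 + 30 = 915.
(Supply check: P ships 55; Q ships 75; R ships 15.)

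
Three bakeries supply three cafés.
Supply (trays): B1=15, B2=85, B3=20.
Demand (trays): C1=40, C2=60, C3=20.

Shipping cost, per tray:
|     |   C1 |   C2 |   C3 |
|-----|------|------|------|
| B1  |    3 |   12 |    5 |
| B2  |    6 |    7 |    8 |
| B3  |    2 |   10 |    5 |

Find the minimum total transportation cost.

Optimal allocation:
  B1–C3: 15 × 5 = 75
  B2–C1: 20 × 6 = 120
  B2–C2: 60 × 7 = 420
  B2–C3: 5 × 8 = 40
  B3–C1: 20 × 2 = 40
Total = 75 + 120 + 420 + 40 + 40 = 695.

695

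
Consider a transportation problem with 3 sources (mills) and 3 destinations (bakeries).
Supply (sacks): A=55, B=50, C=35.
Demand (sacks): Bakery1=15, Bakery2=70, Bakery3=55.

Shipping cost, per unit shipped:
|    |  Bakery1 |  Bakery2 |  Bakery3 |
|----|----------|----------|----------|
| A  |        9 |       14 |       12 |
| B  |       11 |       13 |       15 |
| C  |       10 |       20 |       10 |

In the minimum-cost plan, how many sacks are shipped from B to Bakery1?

0

Optimal shipments:
  A to Bakery1: 15 × 9 = 135
  A to Bakery2: 20 × 14 = 280
  A to Bakery3: 20 × 12 = 240
  B to Bakery2: 50 × 13 = 650
  C to Bakery3: 35 × 10 = 350
Total cost = 1655.
The route B→Bakery1 is not used.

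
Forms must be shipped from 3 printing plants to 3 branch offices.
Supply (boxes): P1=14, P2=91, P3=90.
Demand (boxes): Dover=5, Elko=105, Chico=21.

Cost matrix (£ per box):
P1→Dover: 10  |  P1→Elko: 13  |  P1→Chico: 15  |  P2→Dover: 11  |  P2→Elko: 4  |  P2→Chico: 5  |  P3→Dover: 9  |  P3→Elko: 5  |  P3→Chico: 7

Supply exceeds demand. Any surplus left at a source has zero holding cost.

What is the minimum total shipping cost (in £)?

605

One minimum-cost allocation:
  P2->Elko: 70 × £4 = £280
  P2->Chico: 21 × £5 = £105
  P3->Dover: 5 × £9 = £45
  P3->Elko: 35 × £5 = £175
Total = 280 + 105 + 45 + 175 = £605.
(Supply check: P1 ships 0; P2 ships 91; P3 ships 40.)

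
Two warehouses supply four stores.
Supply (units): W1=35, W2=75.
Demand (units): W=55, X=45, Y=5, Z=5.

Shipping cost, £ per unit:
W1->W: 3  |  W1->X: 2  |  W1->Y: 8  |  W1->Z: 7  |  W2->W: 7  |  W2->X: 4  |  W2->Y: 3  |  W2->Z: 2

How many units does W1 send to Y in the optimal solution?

0

Optimal shipments:
  W1→W: 35 × £3 = £105
  W2→W: 20 × £7 = £140
  W2→X: 45 × £4 = £180
  W2→Y: 5 × £3 = £15
  W2→Z: 5 × £2 = £10
Total cost = £450.
The route W1→Y is not used.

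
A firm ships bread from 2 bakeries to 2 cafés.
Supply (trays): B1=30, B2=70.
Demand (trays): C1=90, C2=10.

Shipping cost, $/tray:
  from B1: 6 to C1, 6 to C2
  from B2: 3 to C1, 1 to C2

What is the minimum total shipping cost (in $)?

370

A cheapest plan:
  B1->C1: 30 × $6 = $180
  B2->C1: 60 × $3 = $180
  B2->C2: 10 × $1 = $10
Total = 180 + 180 + 10 = $370.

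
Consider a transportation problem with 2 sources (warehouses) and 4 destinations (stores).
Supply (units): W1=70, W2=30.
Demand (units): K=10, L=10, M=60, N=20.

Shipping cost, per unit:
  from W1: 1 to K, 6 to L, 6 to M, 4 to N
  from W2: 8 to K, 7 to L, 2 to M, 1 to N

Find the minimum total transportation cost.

Optimal allocation:
  W1 to K: 10 × 1 = 10
  W1 to L: 10 × 6 = 60
  W1 to M: 30 × 6 = 180
  W1 to N: 20 × 4 = 80
  W2 to M: 30 × 2 = 60
Total = 10 + 60 + 180 + 80 + 60 = 390.
(Supply check: W1 ships 70; W2 ships 30.)

390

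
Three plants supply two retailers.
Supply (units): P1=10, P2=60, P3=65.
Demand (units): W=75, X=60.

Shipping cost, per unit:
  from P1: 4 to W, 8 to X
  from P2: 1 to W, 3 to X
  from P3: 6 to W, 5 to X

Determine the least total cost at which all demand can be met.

A cheapest plan:
  P1->W: 10 × 4 = 40
  P2->W: 60 × 1 = 60
  P3->W: 5 × 6 = 30
  P3->X: 60 × 5 = 300
Total = 40 + 60 + 30 + 300 = 430.

430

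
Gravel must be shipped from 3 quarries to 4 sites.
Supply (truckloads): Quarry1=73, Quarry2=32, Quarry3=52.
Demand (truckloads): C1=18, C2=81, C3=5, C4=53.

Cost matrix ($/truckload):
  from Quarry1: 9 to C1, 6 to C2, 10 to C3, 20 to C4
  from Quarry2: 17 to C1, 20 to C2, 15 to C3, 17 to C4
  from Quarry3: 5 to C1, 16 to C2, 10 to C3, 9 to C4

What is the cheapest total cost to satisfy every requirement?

1392

An optimal shipping plan:
  Quarry1–C2: 73 × $6 = $438
  Quarry2–C2: 8 × $20 = $160
  Quarry2–C3: 5 × $15 = $75
  Quarry2–C4: 19 × $17 = $323
  Quarry3–C1: 18 × $5 = $90
  Quarry3–C4: 34 × $9 = $306
Total = 438 + 160 + 75 + 323 + 90 + 306 = $1392.
(Supply check: Quarry1 ships 73; Quarry2 ships 32; Quarry3 ships 52.)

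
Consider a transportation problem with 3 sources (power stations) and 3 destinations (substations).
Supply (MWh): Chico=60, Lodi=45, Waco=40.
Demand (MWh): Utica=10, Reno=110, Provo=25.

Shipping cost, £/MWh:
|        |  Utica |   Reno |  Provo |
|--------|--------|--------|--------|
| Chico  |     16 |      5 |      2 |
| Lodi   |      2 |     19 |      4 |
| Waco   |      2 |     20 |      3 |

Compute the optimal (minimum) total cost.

Optimal allocation:
  Chico->Reno: 60 × £5 = £300
  Lodi->Reno: 45 × £19 = £855
  Waco->Utica: 10 × £2 = £20
  Waco->Reno: 5 × £20 = £100
  Waco->Provo: 25 × £3 = £75
Total = 300 + 855 + 20 + 100 + 75 = £1350.

1350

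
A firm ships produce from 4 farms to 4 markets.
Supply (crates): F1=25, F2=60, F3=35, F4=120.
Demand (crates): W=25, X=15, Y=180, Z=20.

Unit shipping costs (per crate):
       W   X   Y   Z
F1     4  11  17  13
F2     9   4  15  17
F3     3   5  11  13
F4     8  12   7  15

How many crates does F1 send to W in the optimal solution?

5

Solving gives:
  F1 to W: 5 × 4 = 20
  F1 to Z: 20 × 13 = 260
  F2 to X: 15 × 4 = 60
  F2 to Y: 45 × 15 = 675
  F3 to W: 20 × 3 = 60
  F3 to Y: 15 × 11 = 165
  F4 to Y: 120 × 7 = 840
Total cost = 2080.
So F1→W carries 5 crates.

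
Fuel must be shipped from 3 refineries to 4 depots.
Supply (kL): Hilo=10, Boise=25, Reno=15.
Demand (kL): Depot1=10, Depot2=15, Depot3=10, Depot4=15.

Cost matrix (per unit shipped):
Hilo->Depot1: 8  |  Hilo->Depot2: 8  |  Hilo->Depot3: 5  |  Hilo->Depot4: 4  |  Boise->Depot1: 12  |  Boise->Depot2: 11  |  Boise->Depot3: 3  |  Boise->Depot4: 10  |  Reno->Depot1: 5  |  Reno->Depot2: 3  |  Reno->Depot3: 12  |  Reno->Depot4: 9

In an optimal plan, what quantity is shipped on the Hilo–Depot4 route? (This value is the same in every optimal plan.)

10

Solving gives:
  Hilo–Depot4: 10 × 4 = 40
  Boise–Depot1: 10 × 12 = 120
  Boise–Depot3: 10 × 3 = 30
  Boise–Depot4: 5 × 10 = 50
  Reno–Depot2: 15 × 3 = 45
Total cost = 285.
So Hilo→Depot4 carries 10 kL.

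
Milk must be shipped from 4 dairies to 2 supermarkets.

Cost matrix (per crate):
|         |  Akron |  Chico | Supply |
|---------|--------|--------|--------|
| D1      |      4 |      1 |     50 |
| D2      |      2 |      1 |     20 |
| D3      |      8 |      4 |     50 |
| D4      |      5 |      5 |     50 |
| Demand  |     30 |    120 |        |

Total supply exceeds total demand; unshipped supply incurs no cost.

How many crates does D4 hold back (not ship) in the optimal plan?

Minimum-cost shipments:
  D1–Chico: 50 × 1 = 50
  D2–Chico: 20 × 1 = 20
  D3–Chico: 50 × 4 = 200
  D4–Akron: 30 × 5 = 150
Total cost = 420.
D4 ships 30 of its 50, leaving 20.

20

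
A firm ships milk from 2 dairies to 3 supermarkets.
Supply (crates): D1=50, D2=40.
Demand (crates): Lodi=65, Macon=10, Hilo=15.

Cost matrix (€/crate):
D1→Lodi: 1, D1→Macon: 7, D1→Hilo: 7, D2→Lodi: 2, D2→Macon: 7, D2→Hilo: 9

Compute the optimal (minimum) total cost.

270

One minimum-cost allocation:
  D1–Lodi: 35 × €1 = €35
  D1–Hilo: 15 × €7 = €105
  D2–Lodi: 30 × €2 = €60
  D2–Macon: 10 × €7 = €70
Total = 35 + 105 + 60 + 70 = €270.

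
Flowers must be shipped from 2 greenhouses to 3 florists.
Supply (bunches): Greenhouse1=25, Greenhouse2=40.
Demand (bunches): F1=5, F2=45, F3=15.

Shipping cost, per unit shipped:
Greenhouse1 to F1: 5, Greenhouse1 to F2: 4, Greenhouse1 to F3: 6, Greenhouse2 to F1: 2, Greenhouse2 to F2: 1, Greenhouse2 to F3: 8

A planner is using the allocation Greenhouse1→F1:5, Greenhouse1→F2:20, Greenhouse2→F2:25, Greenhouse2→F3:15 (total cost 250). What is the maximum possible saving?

75

Current plan cost = 5·5 + 20·4 + 25·1 + 15·8 = 250.
Optimal plan:
  Greenhouse1->F1: 5 × 5 = 25
  Greenhouse1->F2: 5 × 4 = 20
  Greenhouse1->F3: 15 × 6 = 90
  Greenhouse2->F2: 40 × 1 = 40
Optimal cost = 175.
Saving = 250 − 175 = 75.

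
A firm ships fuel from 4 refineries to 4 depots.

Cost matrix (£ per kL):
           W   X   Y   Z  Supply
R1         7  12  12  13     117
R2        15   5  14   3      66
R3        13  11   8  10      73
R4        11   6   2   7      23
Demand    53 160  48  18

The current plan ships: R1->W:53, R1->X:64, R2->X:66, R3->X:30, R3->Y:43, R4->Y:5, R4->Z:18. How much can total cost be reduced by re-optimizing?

72

Current plan cost = 53·7 + 64·12 + 66·5 + 30·11 + 43·8 + 5·2 + 18·7 = £2279.
Optimal plan:
  R1->W: 53 kL
  R1->X: 64 kL
  R2->X: 48 kL
  R2->Z: 18 kL
  R3->X: 48 kL
  R3->Y: 25 kL
  R4->Y: 23 kL
Optimal cost = £2207.
Saving = 2279 − 2207 = £72.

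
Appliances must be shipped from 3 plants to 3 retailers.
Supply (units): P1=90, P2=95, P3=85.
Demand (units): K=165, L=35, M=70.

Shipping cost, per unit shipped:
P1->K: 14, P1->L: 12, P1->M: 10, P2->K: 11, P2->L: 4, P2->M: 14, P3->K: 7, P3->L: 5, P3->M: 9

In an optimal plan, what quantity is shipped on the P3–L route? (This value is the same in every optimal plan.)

Solving gives:
  P1->K: 20 units
  P1->M: 70 units
  P2->K: 60 units
  P2->L: 35 units
  P3->K: 85 units
Total cost = 2375.
The route P3→L is not used.

0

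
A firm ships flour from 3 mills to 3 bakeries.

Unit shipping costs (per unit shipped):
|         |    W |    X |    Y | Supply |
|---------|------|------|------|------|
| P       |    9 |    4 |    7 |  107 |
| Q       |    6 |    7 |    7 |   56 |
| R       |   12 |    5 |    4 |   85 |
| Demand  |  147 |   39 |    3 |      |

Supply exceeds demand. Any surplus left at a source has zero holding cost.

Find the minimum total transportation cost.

1346

A cheapest plan:
  P→W: 91 × 9 = 819
  P→X: 16 × 4 = 64
  Q→W: 56 × 6 = 336
  R→X: 23 × 5 = 115
  R→Y: 3 × 4 = 12
Total = 819 + 64 + 336 + 115 + 12 = 1346.
(Supply check: P ships 107; Q ships 56; R ships 26.)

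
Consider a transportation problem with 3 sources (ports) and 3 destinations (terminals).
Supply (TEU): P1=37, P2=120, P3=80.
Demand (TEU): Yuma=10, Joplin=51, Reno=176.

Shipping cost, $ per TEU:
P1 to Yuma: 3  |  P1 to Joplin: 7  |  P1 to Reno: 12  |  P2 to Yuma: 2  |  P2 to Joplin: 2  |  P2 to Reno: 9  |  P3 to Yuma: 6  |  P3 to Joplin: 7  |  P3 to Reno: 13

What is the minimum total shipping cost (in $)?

A cheapest plan:
  P1→Yuma: 10 × $3 = $30
  P1→Reno: 27 × $12 = $324
  P2→Joplin: 51 × $2 = $102
  P2→Reno: 69 × $9 = $621
  P3→Reno: 80 × $13 = $1040
Total = 30 + 324 + 102 + 621 + 1040 = $2117.

2117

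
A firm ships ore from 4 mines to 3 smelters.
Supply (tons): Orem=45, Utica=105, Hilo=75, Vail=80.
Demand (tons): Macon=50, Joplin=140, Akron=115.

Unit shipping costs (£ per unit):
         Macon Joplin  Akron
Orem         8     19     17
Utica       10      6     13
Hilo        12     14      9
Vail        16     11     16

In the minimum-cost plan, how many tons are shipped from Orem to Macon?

Optimal shipments:
  Orem–Macon: 45 × £8 = £360
  Utica–Macon: 5 × £10 = £50
  Utica–Joplin: 100 × £6 = £600
  Hilo–Akron: 75 × £9 = £675
  Vail–Joplin: 40 × £11 = £440
  Vail–Akron: 40 × £16 = £640
Total cost = £2765.
So Orem→Macon carries 45 tons.

45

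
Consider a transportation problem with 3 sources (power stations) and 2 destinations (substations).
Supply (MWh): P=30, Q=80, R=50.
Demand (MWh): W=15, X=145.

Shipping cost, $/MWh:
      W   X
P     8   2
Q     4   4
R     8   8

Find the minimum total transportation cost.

Optimal allocation:
  P->X: 30 MWh
  Q->W: 15 MWh
  Q->X: 65 MWh
  R->X: 50 MWh
Total cost = $780.

780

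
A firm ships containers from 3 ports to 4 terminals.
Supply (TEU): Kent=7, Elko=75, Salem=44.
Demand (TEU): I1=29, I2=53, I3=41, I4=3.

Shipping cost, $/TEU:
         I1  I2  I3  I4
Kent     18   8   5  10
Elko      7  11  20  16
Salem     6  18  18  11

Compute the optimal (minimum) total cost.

1459

An optimal shipping plan:
  Kent→I3: 7 TEU
  Elko→I1: 22 TEU
  Elko→I2: 53 TEU
  Salem→I1: 7 TEU
  Salem→I3: 34 TEU
  Salem→I4: 3 TEU
Total cost = $1459.
(Supply check: Kent ships 7; Elko ships 75; Salem ships 44.)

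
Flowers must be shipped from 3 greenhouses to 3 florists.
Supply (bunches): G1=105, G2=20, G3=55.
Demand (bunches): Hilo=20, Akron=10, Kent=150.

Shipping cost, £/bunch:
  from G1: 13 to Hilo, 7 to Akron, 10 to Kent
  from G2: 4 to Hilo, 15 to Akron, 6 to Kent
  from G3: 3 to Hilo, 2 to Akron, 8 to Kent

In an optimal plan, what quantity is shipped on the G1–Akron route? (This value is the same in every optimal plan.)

0

The minimum-cost plan:
  G1–Kent: 105 × £10 = £1050
  G2–Kent: 20 × £6 = £120
  G3–Hilo: 20 × £3 = £60
  G3–Akron: 10 × £2 = £20
  G3–Kent: 25 × £8 = £200
Total cost = £1450.
The route G1→Akron is not used.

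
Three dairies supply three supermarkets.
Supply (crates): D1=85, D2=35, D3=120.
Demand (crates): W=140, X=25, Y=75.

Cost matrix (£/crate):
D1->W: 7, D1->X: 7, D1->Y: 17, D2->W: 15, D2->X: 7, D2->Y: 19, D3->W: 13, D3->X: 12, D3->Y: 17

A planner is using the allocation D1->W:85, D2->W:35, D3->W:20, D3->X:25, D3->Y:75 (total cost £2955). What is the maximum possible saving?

Current plan cost = 85·7 + 35·15 + 20·13 + 25·12 + 75·17 = £2955.
Optimal plan:
  D1->W: 85 × £7 = £595
  D2->X: 25 × £7 = £175
  D2->Y: 10 × £19 = £190
  D3->W: 55 × £13 = £715
  D3->Y: 65 × £17 = £1105
Optimal cost = £2780.
Saving = 2955 − 2780 = £175.

175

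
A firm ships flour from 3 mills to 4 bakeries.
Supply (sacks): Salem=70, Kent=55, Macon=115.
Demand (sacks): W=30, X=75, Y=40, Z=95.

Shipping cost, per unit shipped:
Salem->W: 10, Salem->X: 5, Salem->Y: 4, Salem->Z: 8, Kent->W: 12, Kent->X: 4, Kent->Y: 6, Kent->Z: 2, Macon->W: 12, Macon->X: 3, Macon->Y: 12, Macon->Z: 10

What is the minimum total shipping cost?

1195

An optimal shipping plan:
  Salem→Y: 40 × 4 = 160
  Salem→Z: 30 × 8 = 240
  Kent→Z: 55 × 2 = 110
  Macon→W: 30 × 12 = 360
  Macon→X: 75 × 3 = 225
  Macon→Z: 10 × 10 = 100
Total = 160 + 240 + 110 + 360 + 225 + 100 = 1195.
(Supply check: Salem ships 70; Kent ships 55; Macon ships 115.)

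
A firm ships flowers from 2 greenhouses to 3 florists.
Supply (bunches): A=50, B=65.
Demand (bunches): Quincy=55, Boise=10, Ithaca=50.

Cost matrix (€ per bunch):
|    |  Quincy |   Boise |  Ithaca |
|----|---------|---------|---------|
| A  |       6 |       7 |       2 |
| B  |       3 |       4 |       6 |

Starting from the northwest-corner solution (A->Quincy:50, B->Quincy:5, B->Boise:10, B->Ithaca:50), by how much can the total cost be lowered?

350

Current plan cost = 50·6 + 5·3 + 10·4 + 50·6 = €655.
Optimal plan:
  A to Ithaca: 50 × €2 = €100
  B to Quincy: 55 × €3 = €165
  B to Boise: 10 × €4 = €40
Optimal cost = €305.
Saving = 655 − 305 = €350.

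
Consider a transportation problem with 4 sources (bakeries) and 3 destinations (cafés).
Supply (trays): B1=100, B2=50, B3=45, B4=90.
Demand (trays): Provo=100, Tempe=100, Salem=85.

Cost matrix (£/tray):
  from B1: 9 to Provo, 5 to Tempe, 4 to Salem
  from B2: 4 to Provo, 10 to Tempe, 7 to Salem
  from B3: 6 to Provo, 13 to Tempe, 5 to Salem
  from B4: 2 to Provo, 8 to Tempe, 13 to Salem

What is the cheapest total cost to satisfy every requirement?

A cheapest plan:
  B1->Tempe: 100 × £5 = £500
  B2->Provo: 10 × £4 = £40
  B2->Salem: 40 × £7 = £280
  B3->Salem: 45 × £5 = £225
  B4->Provo: 90 × £2 = £180
Total = 500 + 40 + 280 + 225 + 180 = £1225.

1225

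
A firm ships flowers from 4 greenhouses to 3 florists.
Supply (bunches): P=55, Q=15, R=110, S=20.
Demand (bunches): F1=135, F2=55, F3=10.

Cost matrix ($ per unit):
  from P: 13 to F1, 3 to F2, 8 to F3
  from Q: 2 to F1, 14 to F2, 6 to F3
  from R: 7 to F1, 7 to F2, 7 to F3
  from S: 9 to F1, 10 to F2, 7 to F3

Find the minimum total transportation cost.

Optimal allocation:
  P–F2: 55 × $3 = $165
  Q–F1: 15 × $2 = $30
  R–F1: 110 × $7 = $770
  S–F1: 10 × $9 = $90
  S–F3: 10 × $7 = $70
Total = 165 + 30 + 770 + 90 + 70 = $1125.

1125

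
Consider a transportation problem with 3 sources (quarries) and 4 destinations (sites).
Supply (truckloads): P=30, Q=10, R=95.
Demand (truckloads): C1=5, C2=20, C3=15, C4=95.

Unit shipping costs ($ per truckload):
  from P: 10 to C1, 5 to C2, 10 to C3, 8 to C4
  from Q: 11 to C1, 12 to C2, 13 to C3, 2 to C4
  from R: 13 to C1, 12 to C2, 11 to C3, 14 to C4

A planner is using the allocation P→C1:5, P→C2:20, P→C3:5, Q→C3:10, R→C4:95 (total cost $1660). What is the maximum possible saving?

180

Current plan cost = 5·10 + 20·5 + 5·10 + 10·13 + 95·14 = $1660.
Optimal plan:
  P–C2: 20 × $5 = $100
  P–C4: 10 × $8 = $80
  Q–C4: 10 × $2 = $20
  R–C1: 5 × $13 = $65
  R–C3: 15 × $11 = $165
  R–C4: 75 × $14 = $1050
Optimal cost = $1480.
Saving = 1660 − 1480 = $180.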